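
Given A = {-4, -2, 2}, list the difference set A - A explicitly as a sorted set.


A - A = {a - a' : a, a' ∈ A}.
Compute a - a' for each ordered pair (a, a'):
a = -4: -4--4=0, -4--2=-2, -4-2=-6
a = -2: -2--4=2, -2--2=0, -2-2=-4
a = 2: 2--4=6, 2--2=4, 2-2=0
Collecting distinct values (and noting 0 appears from a-a):
A - A = {-6, -4, -2, 0, 2, 4, 6}
|A - A| = 7

A - A = {-6, -4, -2, 0, 2, 4, 6}


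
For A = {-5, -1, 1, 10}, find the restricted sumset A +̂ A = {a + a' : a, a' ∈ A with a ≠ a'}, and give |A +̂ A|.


Restricted sumset: A +̂ A = {a + a' : a ∈ A, a' ∈ A, a ≠ a'}.
Equivalently, take A + A and drop any sum 2a that is achievable ONLY as a + a for a ∈ A (i.e. sums representable only with equal summands).
Enumerate pairs (a, a') with a < a' (symmetric, so each unordered pair gives one sum; this covers all a ≠ a'):
  -5 + -1 = -6
  -5 + 1 = -4
  -5 + 10 = 5
  -1 + 1 = 0
  -1 + 10 = 9
  1 + 10 = 11
Collected distinct sums: {-6, -4, 0, 5, 9, 11}
|A +̂ A| = 6
(Reference bound: |A +̂ A| ≥ 2|A| - 3 for |A| ≥ 2, with |A| = 4 giving ≥ 5.)

|A +̂ A| = 6


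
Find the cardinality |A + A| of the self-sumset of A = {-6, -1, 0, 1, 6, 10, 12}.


A + A = {a + a' : a, a' ∈ A}; |A| = 7.
General bounds: 2|A| - 1 ≤ |A + A| ≤ |A|(|A|+1)/2, i.e. 13 ≤ |A + A| ≤ 28.
Lower bound 2|A|-1 is attained iff A is an arithmetic progression.
Enumerate sums a + a' for a ≤ a' (symmetric, so this suffices):
a = -6: -6+-6=-12, -6+-1=-7, -6+0=-6, -6+1=-5, -6+6=0, -6+10=4, -6+12=6
a = -1: -1+-1=-2, -1+0=-1, -1+1=0, -1+6=5, -1+10=9, -1+12=11
a = 0: 0+0=0, 0+1=1, 0+6=6, 0+10=10, 0+12=12
a = 1: 1+1=2, 1+6=7, 1+10=11, 1+12=13
a = 6: 6+6=12, 6+10=16, 6+12=18
a = 10: 10+10=20, 10+12=22
a = 12: 12+12=24
Distinct sums: {-12, -7, -6, -5, -2, -1, 0, 1, 2, 4, 5, 6, 7, 9, 10, 11, 12, 13, 16, 18, 20, 22, 24}
|A + A| = 23

|A + A| = 23


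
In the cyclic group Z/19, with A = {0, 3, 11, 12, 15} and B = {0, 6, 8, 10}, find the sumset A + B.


Work in Z/19Z: reduce every sum a + b modulo 19.
Enumerate all 20 pairs:
a = 0: 0+0=0, 0+6=6, 0+8=8, 0+10=10
a = 3: 3+0=3, 3+6=9, 3+8=11, 3+10=13
a = 11: 11+0=11, 11+6=17, 11+8=0, 11+10=2
a = 12: 12+0=12, 12+6=18, 12+8=1, 12+10=3
a = 15: 15+0=15, 15+6=2, 15+8=4, 15+10=6
Distinct residues collected: {0, 1, 2, 3, 4, 6, 8, 9, 10, 11, 12, 13, 15, 17, 18}
|A + B| = 15 (out of 19 total residues).

A + B = {0, 1, 2, 3, 4, 6, 8, 9, 10, 11, 12, 13, 15, 17, 18}


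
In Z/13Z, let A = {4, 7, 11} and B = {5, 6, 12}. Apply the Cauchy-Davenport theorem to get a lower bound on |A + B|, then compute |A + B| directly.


Cauchy-Davenport: |A + B| ≥ min(p, |A| + |B| - 1) for A, B nonempty in Z/pZ.
|A| = 3, |B| = 3, p = 13.
CD lower bound = min(13, 3 + 3 - 1) = min(13, 5) = 5.
Compute A + B mod 13 directly:
a = 4: 4+5=9, 4+6=10, 4+12=3
a = 7: 7+5=12, 7+6=0, 7+12=6
a = 11: 11+5=3, 11+6=4, 11+12=10
A + B = {0, 3, 4, 6, 9, 10, 12}, so |A + B| = 7.
Verify: 7 ≥ 5? Yes ✓.

CD lower bound = 5, actual |A + B| = 7.


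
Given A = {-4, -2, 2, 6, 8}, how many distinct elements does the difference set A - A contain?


A - A = {a - a' : a, a' ∈ A}; |A| = 5.
Bounds: 2|A|-1 ≤ |A - A| ≤ |A|² - |A| + 1, i.e. 9 ≤ |A - A| ≤ 21.
Note: 0 ∈ A - A always (from a - a). The set is symmetric: if d ∈ A - A then -d ∈ A - A.
Enumerate nonzero differences d = a - a' with a > a' (then include -d):
Positive differences: {2, 4, 6, 8, 10, 12}
Full difference set: {0} ∪ (positive diffs) ∪ (negative diffs).
|A - A| = 1 + 2·6 = 13 (matches direct enumeration: 13).

|A - A| = 13


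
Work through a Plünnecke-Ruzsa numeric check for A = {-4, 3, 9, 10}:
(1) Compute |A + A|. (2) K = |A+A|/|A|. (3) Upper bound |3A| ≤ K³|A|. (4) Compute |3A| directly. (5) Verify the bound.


|A| = 4.
Step 1: Compute A + A by enumerating all 16 pairs.
A + A = {-8, -1, 5, 6, 12, 13, 18, 19, 20}, so |A + A| = 9.
Step 2: Doubling constant K = |A + A|/|A| = 9/4 = 9/4 ≈ 2.2500.
Step 3: Plünnecke-Ruzsa gives |3A| ≤ K³·|A| = (2.2500)³ · 4 ≈ 45.5625.
Step 4: Compute 3A = A + A + A directly by enumerating all triples (a,b,c) ∈ A³; |3A| = 16.
Step 5: Check 16 ≤ 45.5625? Yes ✓.

K = 9/4, Plünnecke-Ruzsa bound K³|A| ≈ 45.5625, |3A| = 16, inequality holds.


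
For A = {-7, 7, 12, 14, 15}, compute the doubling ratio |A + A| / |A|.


|A| = 5.
Compute A + A by enumerating all 25 pairs.
A + A = {-14, 0, 5, 7, 8, 14, 19, 21, 22, 24, 26, 27, 28, 29, 30}, so |A + A| = 15.
K = |A + A| / |A| = 15/5 = 3/1 ≈ 3.0000.
Reference: AP of size 5 gives K = 9/5 ≈ 1.8000; a fully generic set of size 5 gives K ≈ 3.0000.

|A| = 5, |A + A| = 15, K = 15/5 = 3/1.


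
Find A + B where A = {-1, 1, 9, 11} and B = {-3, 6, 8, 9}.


A + B = {a + b : a ∈ A, b ∈ B}.
Enumerate all |A|·|B| = 4·4 = 16 pairs (a, b) and collect distinct sums.
a = -1: -1+-3=-4, -1+6=5, -1+8=7, -1+9=8
a = 1: 1+-3=-2, 1+6=7, 1+8=9, 1+9=10
a = 9: 9+-3=6, 9+6=15, 9+8=17, 9+9=18
a = 11: 11+-3=8, 11+6=17, 11+8=19, 11+9=20
Collecting distinct sums: A + B = {-4, -2, 5, 6, 7, 8, 9, 10, 15, 17, 18, 19, 20}
|A + B| = 13

A + B = {-4, -2, 5, 6, 7, 8, 9, 10, 15, 17, 18, 19, 20}


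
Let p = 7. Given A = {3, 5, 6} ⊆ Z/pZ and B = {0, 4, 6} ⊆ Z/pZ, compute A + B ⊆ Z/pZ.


Work in Z/7Z: reduce every sum a + b modulo 7.
Enumerate all 9 pairs:
a = 3: 3+0=3, 3+4=0, 3+6=2
a = 5: 5+0=5, 5+4=2, 5+6=4
a = 6: 6+0=6, 6+4=3, 6+6=5
Distinct residues collected: {0, 2, 3, 4, 5, 6}
|A + B| = 6 (out of 7 total residues).

A + B = {0, 2, 3, 4, 5, 6}


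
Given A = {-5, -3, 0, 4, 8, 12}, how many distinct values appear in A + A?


A + A = {a + a' : a, a' ∈ A}; |A| = 6.
General bounds: 2|A| - 1 ≤ |A + A| ≤ |A|(|A|+1)/2, i.e. 11 ≤ |A + A| ≤ 21.
Lower bound 2|A|-1 is attained iff A is an arithmetic progression.
Enumerate sums a + a' for a ≤ a' (symmetric, so this suffices):
a = -5: -5+-5=-10, -5+-3=-8, -5+0=-5, -5+4=-1, -5+8=3, -5+12=7
a = -3: -3+-3=-6, -3+0=-3, -3+4=1, -3+8=5, -3+12=9
a = 0: 0+0=0, 0+4=4, 0+8=8, 0+12=12
a = 4: 4+4=8, 4+8=12, 4+12=16
a = 8: 8+8=16, 8+12=20
a = 12: 12+12=24
Distinct sums: {-10, -8, -6, -5, -3, -1, 0, 1, 3, 4, 5, 7, 8, 9, 12, 16, 20, 24}
|A + A| = 18

|A + A| = 18


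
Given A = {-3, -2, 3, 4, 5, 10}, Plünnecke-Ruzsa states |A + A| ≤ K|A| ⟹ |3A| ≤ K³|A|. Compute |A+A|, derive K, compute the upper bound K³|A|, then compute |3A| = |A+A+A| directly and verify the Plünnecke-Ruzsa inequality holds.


|A| = 6.
Step 1: Compute A + A by enumerating all 36 pairs.
A + A = {-6, -5, -4, 0, 1, 2, 3, 6, 7, 8, 9, 10, 13, 14, 15, 20}, so |A + A| = 16.
Step 2: Doubling constant K = |A + A|/|A| = 16/6 = 16/6 ≈ 2.6667.
Step 3: Plünnecke-Ruzsa gives |3A| ≤ K³·|A| = (2.6667)³ · 6 ≈ 113.7778.
Step 4: Compute 3A = A + A + A directly by enumerating all triples (a,b,c) ∈ A³; |3A| = 31.
Step 5: Check 31 ≤ 113.7778? Yes ✓.

K = 16/6, Plünnecke-Ruzsa bound K³|A| ≈ 113.7778, |3A| = 31, inequality holds.


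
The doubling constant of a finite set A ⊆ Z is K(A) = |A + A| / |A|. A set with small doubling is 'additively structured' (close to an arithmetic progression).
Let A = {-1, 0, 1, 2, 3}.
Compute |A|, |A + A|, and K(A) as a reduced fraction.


|A| = 5.
Compute A + A by enumerating all 25 pairs.
A + A = {-2, -1, 0, 1, 2, 3, 4, 5, 6}, so |A + A| = 9.
K = |A + A| / |A| = 9/5 (already in lowest terms) ≈ 1.8000.
Reference: AP of size 5 gives K = 9/5 ≈ 1.8000; a fully generic set of size 5 gives K ≈ 3.0000.

|A| = 5, |A + A| = 9, K = 9/5.


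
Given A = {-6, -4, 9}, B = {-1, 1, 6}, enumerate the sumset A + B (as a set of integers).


A + B = {a + b : a ∈ A, b ∈ B}.
Enumerate all |A|·|B| = 3·3 = 9 pairs (a, b) and collect distinct sums.
a = -6: -6+-1=-7, -6+1=-5, -6+6=0
a = -4: -4+-1=-5, -4+1=-3, -4+6=2
a = 9: 9+-1=8, 9+1=10, 9+6=15
Collecting distinct sums: A + B = {-7, -5, -3, 0, 2, 8, 10, 15}
|A + B| = 8

A + B = {-7, -5, -3, 0, 2, 8, 10, 15}


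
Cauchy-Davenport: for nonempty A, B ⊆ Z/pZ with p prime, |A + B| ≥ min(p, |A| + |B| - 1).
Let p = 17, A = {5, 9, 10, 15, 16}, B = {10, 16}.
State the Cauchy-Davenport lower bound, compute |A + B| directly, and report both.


Cauchy-Davenport: |A + B| ≥ min(p, |A| + |B| - 1) for A, B nonempty in Z/pZ.
|A| = 5, |B| = 2, p = 17.
CD lower bound = min(17, 5 + 2 - 1) = min(17, 6) = 6.
Compute A + B mod 17 directly:
a = 5: 5+10=15, 5+16=4
a = 9: 9+10=2, 9+16=8
a = 10: 10+10=3, 10+16=9
a = 15: 15+10=8, 15+16=14
a = 16: 16+10=9, 16+16=15
A + B = {2, 3, 4, 8, 9, 14, 15}, so |A + B| = 7.
Verify: 7 ≥ 6? Yes ✓.

CD lower bound = 6, actual |A + B| = 7.


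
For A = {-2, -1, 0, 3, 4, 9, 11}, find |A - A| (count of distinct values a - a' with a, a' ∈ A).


A - A = {a - a' : a, a' ∈ A}; |A| = 7.
Bounds: 2|A|-1 ≤ |A - A| ≤ |A|² - |A| + 1, i.e. 13 ≤ |A - A| ≤ 43.
Note: 0 ∈ A - A always (from a - a). The set is symmetric: if d ∈ A - A then -d ∈ A - A.
Enumerate nonzero differences d = a - a' with a > a' (then include -d):
Positive differences: {1, 2, 3, 4, 5, 6, 7, 8, 9, 10, 11, 12, 13}
Full difference set: {0} ∪ (positive diffs) ∪ (negative diffs).
|A - A| = 1 + 2·13 = 27 (matches direct enumeration: 27).

|A - A| = 27


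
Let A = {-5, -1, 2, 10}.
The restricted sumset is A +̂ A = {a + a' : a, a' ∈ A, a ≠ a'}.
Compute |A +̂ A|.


Restricted sumset: A +̂ A = {a + a' : a ∈ A, a' ∈ A, a ≠ a'}.
Equivalently, take A + A and drop any sum 2a that is achievable ONLY as a + a for a ∈ A (i.e. sums representable only with equal summands).
Enumerate pairs (a, a') with a < a' (symmetric, so each unordered pair gives one sum; this covers all a ≠ a'):
  -5 + -1 = -6
  -5 + 2 = -3
  -5 + 10 = 5
  -1 + 2 = 1
  -1 + 10 = 9
  2 + 10 = 12
Collected distinct sums: {-6, -3, 1, 5, 9, 12}
|A +̂ A| = 6
(Reference bound: |A +̂ A| ≥ 2|A| - 3 for |A| ≥ 2, with |A| = 4 giving ≥ 5.)

|A +̂ A| = 6


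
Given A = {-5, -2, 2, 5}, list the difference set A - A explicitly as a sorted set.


A - A = {a - a' : a, a' ∈ A}.
Compute a - a' for each ordered pair (a, a'):
a = -5: -5--5=0, -5--2=-3, -5-2=-7, -5-5=-10
a = -2: -2--5=3, -2--2=0, -2-2=-4, -2-5=-7
a = 2: 2--5=7, 2--2=4, 2-2=0, 2-5=-3
a = 5: 5--5=10, 5--2=7, 5-2=3, 5-5=0
Collecting distinct values (and noting 0 appears from a-a):
A - A = {-10, -7, -4, -3, 0, 3, 4, 7, 10}
|A - A| = 9

A - A = {-10, -7, -4, -3, 0, 3, 4, 7, 10}


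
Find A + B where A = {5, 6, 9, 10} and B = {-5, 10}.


A + B = {a + b : a ∈ A, b ∈ B}.
Enumerate all |A|·|B| = 4·2 = 8 pairs (a, b) and collect distinct sums.
a = 5: 5+-5=0, 5+10=15
a = 6: 6+-5=1, 6+10=16
a = 9: 9+-5=4, 9+10=19
a = 10: 10+-5=5, 10+10=20
Collecting distinct sums: A + B = {0, 1, 4, 5, 15, 16, 19, 20}
|A + B| = 8

A + B = {0, 1, 4, 5, 15, 16, 19, 20}


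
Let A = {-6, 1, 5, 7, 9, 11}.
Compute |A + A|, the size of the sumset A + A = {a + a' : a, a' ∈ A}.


A + A = {a + a' : a, a' ∈ A}; |A| = 6.
General bounds: 2|A| - 1 ≤ |A + A| ≤ |A|(|A|+1)/2, i.e. 11 ≤ |A + A| ≤ 21.
Lower bound 2|A|-1 is attained iff A is an arithmetic progression.
Enumerate sums a + a' for a ≤ a' (symmetric, so this suffices):
a = -6: -6+-6=-12, -6+1=-5, -6+5=-1, -6+7=1, -6+9=3, -6+11=5
a = 1: 1+1=2, 1+5=6, 1+7=8, 1+9=10, 1+11=12
a = 5: 5+5=10, 5+7=12, 5+9=14, 5+11=16
a = 7: 7+7=14, 7+9=16, 7+11=18
a = 9: 9+9=18, 9+11=20
a = 11: 11+11=22
Distinct sums: {-12, -5, -1, 1, 2, 3, 5, 6, 8, 10, 12, 14, 16, 18, 20, 22}
|A + A| = 16

|A + A| = 16


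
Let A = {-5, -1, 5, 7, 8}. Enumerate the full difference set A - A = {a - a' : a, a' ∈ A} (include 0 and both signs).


A - A = {a - a' : a, a' ∈ A}.
Compute a - a' for each ordered pair (a, a'):
a = -5: -5--5=0, -5--1=-4, -5-5=-10, -5-7=-12, -5-8=-13
a = -1: -1--5=4, -1--1=0, -1-5=-6, -1-7=-8, -1-8=-9
a = 5: 5--5=10, 5--1=6, 5-5=0, 5-7=-2, 5-8=-3
a = 7: 7--5=12, 7--1=8, 7-5=2, 7-7=0, 7-8=-1
a = 8: 8--5=13, 8--1=9, 8-5=3, 8-7=1, 8-8=0
Collecting distinct values (and noting 0 appears from a-a):
A - A = {-13, -12, -10, -9, -8, -6, -4, -3, -2, -1, 0, 1, 2, 3, 4, 6, 8, 9, 10, 12, 13}
|A - A| = 21

A - A = {-13, -12, -10, -9, -8, -6, -4, -3, -2, -1, 0, 1, 2, 3, 4, 6, 8, 9, 10, 12, 13}


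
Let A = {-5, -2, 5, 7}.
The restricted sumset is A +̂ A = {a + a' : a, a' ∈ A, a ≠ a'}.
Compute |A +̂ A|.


Restricted sumset: A +̂ A = {a + a' : a ∈ A, a' ∈ A, a ≠ a'}.
Equivalently, take A + A and drop any sum 2a that is achievable ONLY as a + a for a ∈ A (i.e. sums representable only with equal summands).
Enumerate pairs (a, a') with a < a' (symmetric, so each unordered pair gives one sum; this covers all a ≠ a'):
  -5 + -2 = -7
  -5 + 5 = 0
  -5 + 7 = 2
  -2 + 5 = 3
  -2 + 7 = 5
  5 + 7 = 12
Collected distinct sums: {-7, 0, 2, 3, 5, 12}
|A +̂ A| = 6
(Reference bound: |A +̂ A| ≥ 2|A| - 3 for |A| ≥ 2, with |A| = 4 giving ≥ 5.)

|A +̂ A| = 6


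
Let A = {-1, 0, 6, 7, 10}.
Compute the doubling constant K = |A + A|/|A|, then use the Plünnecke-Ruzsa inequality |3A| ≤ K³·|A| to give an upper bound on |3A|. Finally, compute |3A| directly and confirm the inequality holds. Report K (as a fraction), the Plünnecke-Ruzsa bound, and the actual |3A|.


|A| = 5.
Step 1: Compute A + A by enumerating all 25 pairs.
A + A = {-2, -1, 0, 5, 6, 7, 9, 10, 12, 13, 14, 16, 17, 20}, so |A + A| = 14.
Step 2: Doubling constant K = |A + A|/|A| = 14/5 = 14/5 ≈ 2.8000.
Step 3: Plünnecke-Ruzsa gives |3A| ≤ K³·|A| = (2.8000)³ · 5 ≈ 109.7600.
Step 4: Compute 3A = A + A + A directly by enumerating all triples (a,b,c) ∈ A³; |3A| = 28.
Step 5: Check 28 ≤ 109.7600? Yes ✓.

K = 14/5, Plünnecke-Ruzsa bound K³|A| ≈ 109.7600, |3A| = 28, inequality holds.


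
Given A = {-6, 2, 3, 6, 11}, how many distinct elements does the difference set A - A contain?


A - A = {a - a' : a, a' ∈ A}; |A| = 5.
Bounds: 2|A|-1 ≤ |A - A| ≤ |A|² - |A| + 1, i.e. 9 ≤ |A - A| ≤ 21.
Note: 0 ∈ A - A always (from a - a). The set is symmetric: if d ∈ A - A then -d ∈ A - A.
Enumerate nonzero differences d = a - a' with a > a' (then include -d):
Positive differences: {1, 3, 4, 5, 8, 9, 12, 17}
Full difference set: {0} ∪ (positive diffs) ∪ (negative diffs).
|A - A| = 1 + 2·8 = 17 (matches direct enumeration: 17).

|A - A| = 17


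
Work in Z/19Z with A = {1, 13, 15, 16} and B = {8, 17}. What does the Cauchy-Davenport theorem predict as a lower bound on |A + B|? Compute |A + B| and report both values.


Cauchy-Davenport: |A + B| ≥ min(p, |A| + |B| - 1) for A, B nonempty in Z/pZ.
|A| = 4, |B| = 2, p = 19.
CD lower bound = min(19, 4 + 2 - 1) = min(19, 5) = 5.
Compute A + B mod 19 directly:
a = 1: 1+8=9, 1+17=18
a = 13: 13+8=2, 13+17=11
a = 15: 15+8=4, 15+17=13
a = 16: 16+8=5, 16+17=14
A + B = {2, 4, 5, 9, 11, 13, 14, 18}, so |A + B| = 8.
Verify: 8 ≥ 5? Yes ✓.

CD lower bound = 5, actual |A + B| = 8.


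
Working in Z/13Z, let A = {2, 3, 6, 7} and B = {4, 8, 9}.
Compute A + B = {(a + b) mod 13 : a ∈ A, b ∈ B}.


Work in Z/13Z: reduce every sum a + b modulo 13.
Enumerate all 12 pairs:
a = 2: 2+4=6, 2+8=10, 2+9=11
a = 3: 3+4=7, 3+8=11, 3+9=12
a = 6: 6+4=10, 6+8=1, 6+9=2
a = 7: 7+4=11, 7+8=2, 7+9=3
Distinct residues collected: {1, 2, 3, 6, 7, 10, 11, 12}
|A + B| = 8 (out of 13 total residues).

A + B = {1, 2, 3, 6, 7, 10, 11, 12}


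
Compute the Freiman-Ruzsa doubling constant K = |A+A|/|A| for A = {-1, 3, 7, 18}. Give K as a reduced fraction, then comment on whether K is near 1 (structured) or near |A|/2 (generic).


|A| = 4.
Compute A + A by enumerating all 16 pairs.
A + A = {-2, 2, 6, 10, 14, 17, 21, 25, 36}, so |A + A| = 9.
K = |A + A| / |A| = 9/4 (already in lowest terms) ≈ 2.2500.
Reference: AP of size 4 gives K = 7/4 ≈ 1.7500; a fully generic set of size 4 gives K ≈ 2.5000.

|A| = 4, |A + A| = 9, K = 9/4.


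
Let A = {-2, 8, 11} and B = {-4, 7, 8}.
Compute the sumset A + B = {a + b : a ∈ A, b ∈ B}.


A + B = {a + b : a ∈ A, b ∈ B}.
Enumerate all |A|·|B| = 3·3 = 9 pairs (a, b) and collect distinct sums.
a = -2: -2+-4=-6, -2+7=5, -2+8=6
a = 8: 8+-4=4, 8+7=15, 8+8=16
a = 11: 11+-4=7, 11+7=18, 11+8=19
Collecting distinct sums: A + B = {-6, 4, 5, 6, 7, 15, 16, 18, 19}
|A + B| = 9

A + B = {-6, 4, 5, 6, 7, 15, 16, 18, 19}


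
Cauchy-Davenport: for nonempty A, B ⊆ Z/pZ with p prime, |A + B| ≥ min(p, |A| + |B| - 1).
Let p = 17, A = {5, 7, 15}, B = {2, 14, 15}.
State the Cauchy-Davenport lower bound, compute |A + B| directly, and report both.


Cauchy-Davenport: |A + B| ≥ min(p, |A| + |B| - 1) for A, B nonempty in Z/pZ.
|A| = 3, |B| = 3, p = 17.
CD lower bound = min(17, 3 + 3 - 1) = min(17, 5) = 5.
Compute A + B mod 17 directly:
a = 5: 5+2=7, 5+14=2, 5+15=3
a = 7: 7+2=9, 7+14=4, 7+15=5
a = 15: 15+2=0, 15+14=12, 15+15=13
A + B = {0, 2, 3, 4, 5, 7, 9, 12, 13}, so |A + B| = 9.
Verify: 9 ≥ 5? Yes ✓.

CD lower bound = 5, actual |A + B| = 9.


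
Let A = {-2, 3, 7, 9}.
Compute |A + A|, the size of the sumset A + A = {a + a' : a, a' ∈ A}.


A + A = {a + a' : a, a' ∈ A}; |A| = 4.
General bounds: 2|A| - 1 ≤ |A + A| ≤ |A|(|A|+1)/2, i.e. 7 ≤ |A + A| ≤ 10.
Lower bound 2|A|-1 is attained iff A is an arithmetic progression.
Enumerate sums a + a' for a ≤ a' (symmetric, so this suffices):
a = -2: -2+-2=-4, -2+3=1, -2+7=5, -2+9=7
a = 3: 3+3=6, 3+7=10, 3+9=12
a = 7: 7+7=14, 7+9=16
a = 9: 9+9=18
Distinct sums: {-4, 1, 5, 6, 7, 10, 12, 14, 16, 18}
|A + A| = 10

|A + A| = 10


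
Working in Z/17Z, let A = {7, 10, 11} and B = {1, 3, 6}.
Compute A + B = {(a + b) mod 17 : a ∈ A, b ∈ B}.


Work in Z/17Z: reduce every sum a + b modulo 17.
Enumerate all 9 pairs:
a = 7: 7+1=8, 7+3=10, 7+6=13
a = 10: 10+1=11, 10+3=13, 10+6=16
a = 11: 11+1=12, 11+3=14, 11+6=0
Distinct residues collected: {0, 8, 10, 11, 12, 13, 14, 16}
|A + B| = 8 (out of 17 total residues).

A + B = {0, 8, 10, 11, 12, 13, 14, 16}


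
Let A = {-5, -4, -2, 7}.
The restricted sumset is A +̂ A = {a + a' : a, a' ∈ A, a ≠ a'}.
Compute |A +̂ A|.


Restricted sumset: A +̂ A = {a + a' : a ∈ A, a' ∈ A, a ≠ a'}.
Equivalently, take A + A and drop any sum 2a that is achievable ONLY as a + a for a ∈ A (i.e. sums representable only with equal summands).
Enumerate pairs (a, a') with a < a' (symmetric, so each unordered pair gives one sum; this covers all a ≠ a'):
  -5 + -4 = -9
  -5 + -2 = -7
  -5 + 7 = 2
  -4 + -2 = -6
  -4 + 7 = 3
  -2 + 7 = 5
Collected distinct sums: {-9, -7, -6, 2, 3, 5}
|A +̂ A| = 6
(Reference bound: |A +̂ A| ≥ 2|A| - 3 for |A| ≥ 2, with |A| = 4 giving ≥ 5.)

|A +̂ A| = 6


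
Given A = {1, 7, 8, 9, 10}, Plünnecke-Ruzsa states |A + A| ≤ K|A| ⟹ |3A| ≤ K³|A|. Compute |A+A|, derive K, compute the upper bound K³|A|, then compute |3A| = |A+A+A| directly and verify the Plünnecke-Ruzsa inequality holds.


|A| = 5.
Step 1: Compute A + A by enumerating all 25 pairs.
A + A = {2, 8, 9, 10, 11, 14, 15, 16, 17, 18, 19, 20}, so |A + A| = 12.
Step 2: Doubling constant K = |A + A|/|A| = 12/5 = 12/5 ≈ 2.4000.
Step 3: Plünnecke-Ruzsa gives |3A| ≤ K³·|A| = (2.4000)³ · 5 ≈ 69.1200.
Step 4: Compute 3A = A + A + A directly by enumerating all triples (a,b,c) ∈ A³; |3A| = 21.
Step 5: Check 21 ≤ 69.1200? Yes ✓.

K = 12/5, Plünnecke-Ruzsa bound K³|A| ≈ 69.1200, |3A| = 21, inequality holds.


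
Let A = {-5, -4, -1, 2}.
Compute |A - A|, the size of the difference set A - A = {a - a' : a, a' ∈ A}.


A - A = {a - a' : a, a' ∈ A}; |A| = 4.
Bounds: 2|A|-1 ≤ |A - A| ≤ |A|² - |A| + 1, i.e. 7 ≤ |A - A| ≤ 13.
Note: 0 ∈ A - A always (from a - a). The set is symmetric: if d ∈ A - A then -d ∈ A - A.
Enumerate nonzero differences d = a - a' with a > a' (then include -d):
Positive differences: {1, 3, 4, 6, 7}
Full difference set: {0} ∪ (positive diffs) ∪ (negative diffs).
|A - A| = 1 + 2·5 = 11 (matches direct enumeration: 11).

|A - A| = 11


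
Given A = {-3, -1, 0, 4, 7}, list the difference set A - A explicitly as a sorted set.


A - A = {a - a' : a, a' ∈ A}.
Compute a - a' for each ordered pair (a, a'):
a = -3: -3--3=0, -3--1=-2, -3-0=-3, -3-4=-7, -3-7=-10
a = -1: -1--3=2, -1--1=0, -1-0=-1, -1-4=-5, -1-7=-8
a = 0: 0--3=3, 0--1=1, 0-0=0, 0-4=-4, 0-7=-7
a = 4: 4--3=7, 4--1=5, 4-0=4, 4-4=0, 4-7=-3
a = 7: 7--3=10, 7--1=8, 7-0=7, 7-4=3, 7-7=0
Collecting distinct values (and noting 0 appears from a-a):
A - A = {-10, -8, -7, -5, -4, -3, -2, -1, 0, 1, 2, 3, 4, 5, 7, 8, 10}
|A - A| = 17

A - A = {-10, -8, -7, -5, -4, -3, -2, -1, 0, 1, 2, 3, 4, 5, 7, 8, 10}


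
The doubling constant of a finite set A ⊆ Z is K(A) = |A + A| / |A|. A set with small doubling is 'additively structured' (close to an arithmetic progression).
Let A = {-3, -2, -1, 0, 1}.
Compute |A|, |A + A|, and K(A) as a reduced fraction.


|A| = 5.
Compute A + A by enumerating all 25 pairs.
A + A = {-6, -5, -4, -3, -2, -1, 0, 1, 2}, so |A + A| = 9.
K = |A + A| / |A| = 9/5 (already in lowest terms) ≈ 1.8000.
Reference: AP of size 5 gives K = 9/5 ≈ 1.8000; a fully generic set of size 5 gives K ≈ 3.0000.

|A| = 5, |A + A| = 9, K = 9/5.


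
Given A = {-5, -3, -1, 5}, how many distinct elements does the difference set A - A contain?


A - A = {a - a' : a, a' ∈ A}; |A| = 4.
Bounds: 2|A|-1 ≤ |A - A| ≤ |A|² - |A| + 1, i.e. 7 ≤ |A - A| ≤ 13.
Note: 0 ∈ A - A always (from a - a). The set is symmetric: if d ∈ A - A then -d ∈ A - A.
Enumerate nonzero differences d = a - a' with a > a' (then include -d):
Positive differences: {2, 4, 6, 8, 10}
Full difference set: {0} ∪ (positive diffs) ∪ (negative diffs).
|A - A| = 1 + 2·5 = 11 (matches direct enumeration: 11).

|A - A| = 11


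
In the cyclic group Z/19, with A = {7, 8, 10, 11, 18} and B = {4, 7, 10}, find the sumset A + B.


Work in Z/19Z: reduce every sum a + b modulo 19.
Enumerate all 15 pairs:
a = 7: 7+4=11, 7+7=14, 7+10=17
a = 8: 8+4=12, 8+7=15, 8+10=18
a = 10: 10+4=14, 10+7=17, 10+10=1
a = 11: 11+4=15, 11+7=18, 11+10=2
a = 18: 18+4=3, 18+7=6, 18+10=9
Distinct residues collected: {1, 2, 3, 6, 9, 11, 12, 14, 15, 17, 18}
|A + B| = 11 (out of 19 total residues).

A + B = {1, 2, 3, 6, 9, 11, 12, 14, 15, 17, 18}


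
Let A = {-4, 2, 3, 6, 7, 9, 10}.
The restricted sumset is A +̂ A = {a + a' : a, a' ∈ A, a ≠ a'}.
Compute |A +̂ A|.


Restricted sumset: A +̂ A = {a + a' : a ∈ A, a' ∈ A, a ≠ a'}.
Equivalently, take A + A and drop any sum 2a that is achievable ONLY as a + a for a ∈ A (i.e. sums representable only with equal summands).
Enumerate pairs (a, a') with a < a' (symmetric, so each unordered pair gives one sum; this covers all a ≠ a'):
  -4 + 2 = -2
  -4 + 3 = -1
  -4 + 6 = 2
  -4 + 7 = 3
  -4 + 9 = 5
  -4 + 10 = 6
  2 + 3 = 5
  2 + 6 = 8
  2 + 7 = 9
  2 + 9 = 11
  2 + 10 = 12
  3 + 6 = 9
  3 + 7 = 10
  3 + 9 = 12
  3 + 10 = 13
  6 + 7 = 13
  6 + 9 = 15
  6 + 10 = 16
  7 + 9 = 16
  7 + 10 = 17
  9 + 10 = 19
Collected distinct sums: {-2, -1, 2, 3, 5, 6, 8, 9, 10, 11, 12, 13, 15, 16, 17, 19}
|A +̂ A| = 16
(Reference bound: |A +̂ A| ≥ 2|A| - 3 for |A| ≥ 2, with |A| = 7 giving ≥ 11.)

|A +̂ A| = 16


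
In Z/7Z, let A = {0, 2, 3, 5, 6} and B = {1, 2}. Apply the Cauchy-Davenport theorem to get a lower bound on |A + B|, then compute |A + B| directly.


Cauchy-Davenport: |A + B| ≥ min(p, |A| + |B| - 1) for A, B nonempty in Z/pZ.
|A| = 5, |B| = 2, p = 7.
CD lower bound = min(7, 5 + 2 - 1) = min(7, 6) = 6.
Compute A + B mod 7 directly:
a = 0: 0+1=1, 0+2=2
a = 2: 2+1=3, 2+2=4
a = 3: 3+1=4, 3+2=5
a = 5: 5+1=6, 5+2=0
a = 6: 6+1=0, 6+2=1
A + B = {0, 1, 2, 3, 4, 5, 6}, so |A + B| = 7.
Verify: 7 ≥ 6? Yes ✓.

CD lower bound = 6, actual |A + B| = 7.


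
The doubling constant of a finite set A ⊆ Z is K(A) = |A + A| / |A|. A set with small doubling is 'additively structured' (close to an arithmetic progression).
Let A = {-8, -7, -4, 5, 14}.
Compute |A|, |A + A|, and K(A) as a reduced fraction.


|A| = 5.
Compute A + A by enumerating all 25 pairs.
A + A = {-16, -15, -14, -12, -11, -8, -3, -2, 1, 6, 7, 10, 19, 28}, so |A + A| = 14.
K = |A + A| / |A| = 14/5 (already in lowest terms) ≈ 2.8000.
Reference: AP of size 5 gives K = 9/5 ≈ 1.8000; a fully generic set of size 5 gives K ≈ 3.0000.

|A| = 5, |A + A| = 14, K = 14/5.


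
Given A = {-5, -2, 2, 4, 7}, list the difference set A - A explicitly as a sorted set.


A - A = {a - a' : a, a' ∈ A}.
Compute a - a' for each ordered pair (a, a'):
a = -5: -5--5=0, -5--2=-3, -5-2=-7, -5-4=-9, -5-7=-12
a = -2: -2--5=3, -2--2=0, -2-2=-4, -2-4=-6, -2-7=-9
a = 2: 2--5=7, 2--2=4, 2-2=0, 2-4=-2, 2-7=-5
a = 4: 4--5=9, 4--2=6, 4-2=2, 4-4=0, 4-7=-3
a = 7: 7--5=12, 7--2=9, 7-2=5, 7-4=3, 7-7=0
Collecting distinct values (and noting 0 appears from a-a):
A - A = {-12, -9, -7, -6, -5, -4, -3, -2, 0, 2, 3, 4, 5, 6, 7, 9, 12}
|A - A| = 17

A - A = {-12, -9, -7, -6, -5, -4, -3, -2, 0, 2, 3, 4, 5, 6, 7, 9, 12}


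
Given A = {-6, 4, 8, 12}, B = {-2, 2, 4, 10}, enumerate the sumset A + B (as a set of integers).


A + B = {a + b : a ∈ A, b ∈ B}.
Enumerate all |A|·|B| = 4·4 = 16 pairs (a, b) and collect distinct sums.
a = -6: -6+-2=-8, -6+2=-4, -6+4=-2, -6+10=4
a = 4: 4+-2=2, 4+2=6, 4+4=8, 4+10=14
a = 8: 8+-2=6, 8+2=10, 8+4=12, 8+10=18
a = 12: 12+-2=10, 12+2=14, 12+4=16, 12+10=22
Collecting distinct sums: A + B = {-8, -4, -2, 2, 4, 6, 8, 10, 12, 14, 16, 18, 22}
|A + B| = 13

A + B = {-8, -4, -2, 2, 4, 6, 8, 10, 12, 14, 16, 18, 22}


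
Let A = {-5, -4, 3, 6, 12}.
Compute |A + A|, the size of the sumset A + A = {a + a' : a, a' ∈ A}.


A + A = {a + a' : a, a' ∈ A}; |A| = 5.
General bounds: 2|A| - 1 ≤ |A + A| ≤ |A|(|A|+1)/2, i.e. 9 ≤ |A + A| ≤ 15.
Lower bound 2|A|-1 is attained iff A is an arithmetic progression.
Enumerate sums a + a' for a ≤ a' (symmetric, so this suffices):
a = -5: -5+-5=-10, -5+-4=-9, -5+3=-2, -5+6=1, -5+12=7
a = -4: -4+-4=-8, -4+3=-1, -4+6=2, -4+12=8
a = 3: 3+3=6, 3+6=9, 3+12=15
a = 6: 6+6=12, 6+12=18
a = 12: 12+12=24
Distinct sums: {-10, -9, -8, -2, -1, 1, 2, 6, 7, 8, 9, 12, 15, 18, 24}
|A + A| = 15

|A + A| = 15


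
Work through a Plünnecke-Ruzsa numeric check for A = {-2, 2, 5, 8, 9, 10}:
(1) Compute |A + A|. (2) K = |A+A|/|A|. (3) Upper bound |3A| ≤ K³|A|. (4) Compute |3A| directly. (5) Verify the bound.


|A| = 6.
Step 1: Compute A + A by enumerating all 36 pairs.
A + A = {-4, 0, 3, 4, 6, 7, 8, 10, 11, 12, 13, 14, 15, 16, 17, 18, 19, 20}, so |A + A| = 18.
Step 2: Doubling constant K = |A + A|/|A| = 18/6 = 18/6 ≈ 3.0000.
Step 3: Plünnecke-Ruzsa gives |3A| ≤ K³·|A| = (3.0000)³ · 6 ≈ 162.0000.
Step 4: Compute 3A = A + A + A directly by enumerating all triples (a,b,c) ∈ A³; |3A| = 30.
Step 5: Check 30 ≤ 162.0000? Yes ✓.

K = 18/6, Plünnecke-Ruzsa bound K³|A| ≈ 162.0000, |3A| = 30, inequality holds.


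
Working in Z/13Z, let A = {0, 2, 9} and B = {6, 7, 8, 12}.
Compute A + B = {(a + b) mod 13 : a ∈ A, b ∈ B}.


Work in Z/13Z: reduce every sum a + b modulo 13.
Enumerate all 12 pairs:
a = 0: 0+6=6, 0+7=7, 0+8=8, 0+12=12
a = 2: 2+6=8, 2+7=9, 2+8=10, 2+12=1
a = 9: 9+6=2, 9+7=3, 9+8=4, 9+12=8
Distinct residues collected: {1, 2, 3, 4, 6, 7, 8, 9, 10, 12}
|A + B| = 10 (out of 13 total residues).

A + B = {1, 2, 3, 4, 6, 7, 8, 9, 10, 12}


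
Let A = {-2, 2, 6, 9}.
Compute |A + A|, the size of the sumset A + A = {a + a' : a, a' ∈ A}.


A + A = {a + a' : a, a' ∈ A}; |A| = 4.
General bounds: 2|A| - 1 ≤ |A + A| ≤ |A|(|A|+1)/2, i.e. 7 ≤ |A + A| ≤ 10.
Lower bound 2|A|-1 is attained iff A is an arithmetic progression.
Enumerate sums a + a' for a ≤ a' (symmetric, so this suffices):
a = -2: -2+-2=-4, -2+2=0, -2+6=4, -2+9=7
a = 2: 2+2=4, 2+6=8, 2+9=11
a = 6: 6+6=12, 6+9=15
a = 9: 9+9=18
Distinct sums: {-4, 0, 4, 7, 8, 11, 12, 15, 18}
|A + A| = 9

|A + A| = 9


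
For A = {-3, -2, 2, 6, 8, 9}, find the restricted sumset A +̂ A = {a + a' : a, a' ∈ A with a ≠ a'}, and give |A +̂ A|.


Restricted sumset: A +̂ A = {a + a' : a ∈ A, a' ∈ A, a ≠ a'}.
Equivalently, take A + A and drop any sum 2a that is achievable ONLY as a + a for a ∈ A (i.e. sums representable only with equal summands).
Enumerate pairs (a, a') with a < a' (symmetric, so each unordered pair gives one sum; this covers all a ≠ a'):
  -3 + -2 = -5
  -3 + 2 = -1
  -3 + 6 = 3
  -3 + 8 = 5
  -3 + 9 = 6
  -2 + 2 = 0
  -2 + 6 = 4
  -2 + 8 = 6
  -2 + 9 = 7
  2 + 6 = 8
  2 + 8 = 10
  2 + 9 = 11
  6 + 8 = 14
  6 + 9 = 15
  8 + 9 = 17
Collected distinct sums: {-5, -1, 0, 3, 4, 5, 6, 7, 8, 10, 11, 14, 15, 17}
|A +̂ A| = 14
(Reference bound: |A +̂ A| ≥ 2|A| - 3 for |A| ≥ 2, with |A| = 6 giving ≥ 9.)

|A +̂ A| = 14


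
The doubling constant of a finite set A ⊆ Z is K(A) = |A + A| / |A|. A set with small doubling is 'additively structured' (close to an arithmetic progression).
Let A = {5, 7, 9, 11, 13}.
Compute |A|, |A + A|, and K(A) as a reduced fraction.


|A| = 5.
Compute A + A by enumerating all 25 pairs.
A + A = {10, 12, 14, 16, 18, 20, 22, 24, 26}, so |A + A| = 9.
K = |A + A| / |A| = 9/5 (already in lowest terms) ≈ 1.8000.
Reference: AP of size 5 gives K = 9/5 ≈ 1.8000; a fully generic set of size 5 gives K ≈ 3.0000.

|A| = 5, |A + A| = 9, K = 9/5.


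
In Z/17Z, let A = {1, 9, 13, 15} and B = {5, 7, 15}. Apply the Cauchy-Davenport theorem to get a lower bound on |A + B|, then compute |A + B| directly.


Cauchy-Davenport: |A + B| ≥ min(p, |A| + |B| - 1) for A, B nonempty in Z/pZ.
|A| = 4, |B| = 3, p = 17.
CD lower bound = min(17, 4 + 3 - 1) = min(17, 6) = 6.
Compute A + B mod 17 directly:
a = 1: 1+5=6, 1+7=8, 1+15=16
a = 9: 9+5=14, 9+7=16, 9+15=7
a = 13: 13+5=1, 13+7=3, 13+15=11
a = 15: 15+5=3, 15+7=5, 15+15=13
A + B = {1, 3, 5, 6, 7, 8, 11, 13, 14, 16}, so |A + B| = 10.
Verify: 10 ≥ 6? Yes ✓.

CD lower bound = 6, actual |A + B| = 10.


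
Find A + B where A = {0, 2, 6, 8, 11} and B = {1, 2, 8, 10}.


A + B = {a + b : a ∈ A, b ∈ B}.
Enumerate all |A|·|B| = 5·4 = 20 pairs (a, b) and collect distinct sums.
a = 0: 0+1=1, 0+2=2, 0+8=8, 0+10=10
a = 2: 2+1=3, 2+2=4, 2+8=10, 2+10=12
a = 6: 6+1=7, 6+2=8, 6+8=14, 6+10=16
a = 8: 8+1=9, 8+2=10, 8+8=16, 8+10=18
a = 11: 11+1=12, 11+2=13, 11+8=19, 11+10=21
Collecting distinct sums: A + B = {1, 2, 3, 4, 7, 8, 9, 10, 12, 13, 14, 16, 18, 19, 21}
|A + B| = 15

A + B = {1, 2, 3, 4, 7, 8, 9, 10, 12, 13, 14, 16, 18, 19, 21}


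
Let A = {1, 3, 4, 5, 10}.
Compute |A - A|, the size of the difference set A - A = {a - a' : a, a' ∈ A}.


A - A = {a - a' : a, a' ∈ A}; |A| = 5.
Bounds: 2|A|-1 ≤ |A - A| ≤ |A|² - |A| + 1, i.e. 9 ≤ |A - A| ≤ 21.
Note: 0 ∈ A - A always (from a - a). The set is symmetric: if d ∈ A - A then -d ∈ A - A.
Enumerate nonzero differences d = a - a' with a > a' (then include -d):
Positive differences: {1, 2, 3, 4, 5, 6, 7, 9}
Full difference set: {0} ∪ (positive diffs) ∪ (negative diffs).
|A - A| = 1 + 2·8 = 17 (matches direct enumeration: 17).

|A - A| = 17


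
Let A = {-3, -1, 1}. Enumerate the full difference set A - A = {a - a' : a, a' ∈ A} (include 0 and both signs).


A - A = {a - a' : a, a' ∈ A}.
Compute a - a' for each ordered pair (a, a'):
a = -3: -3--3=0, -3--1=-2, -3-1=-4
a = -1: -1--3=2, -1--1=0, -1-1=-2
a = 1: 1--3=4, 1--1=2, 1-1=0
Collecting distinct values (and noting 0 appears from a-a):
A - A = {-4, -2, 0, 2, 4}
|A - A| = 5

A - A = {-4, -2, 0, 2, 4}


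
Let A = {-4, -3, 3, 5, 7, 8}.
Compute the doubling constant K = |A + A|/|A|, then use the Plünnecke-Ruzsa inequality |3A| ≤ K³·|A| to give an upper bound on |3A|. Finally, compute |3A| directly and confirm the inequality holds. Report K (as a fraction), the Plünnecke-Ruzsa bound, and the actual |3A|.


|A| = 6.
Step 1: Compute A + A by enumerating all 36 pairs.
A + A = {-8, -7, -6, -1, 0, 1, 2, 3, 4, 5, 6, 8, 10, 11, 12, 13, 14, 15, 16}, so |A + A| = 19.
Step 2: Doubling constant K = |A + A|/|A| = 19/6 = 19/6 ≈ 3.1667.
Step 3: Plünnecke-Ruzsa gives |3A| ≤ K³·|A| = (3.1667)³ · 6 ≈ 190.5278.
Step 4: Compute 3A = A + A + A directly by enumerating all triples (a,b,c) ∈ A³; |3A| = 34.
Step 5: Check 34 ≤ 190.5278? Yes ✓.

K = 19/6, Plünnecke-Ruzsa bound K³|A| ≈ 190.5278, |3A| = 34, inequality holds.


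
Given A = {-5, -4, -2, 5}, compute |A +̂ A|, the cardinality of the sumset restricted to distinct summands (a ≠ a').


Restricted sumset: A +̂ A = {a + a' : a ∈ A, a' ∈ A, a ≠ a'}.
Equivalently, take A + A and drop any sum 2a that is achievable ONLY as a + a for a ∈ A (i.e. sums representable only with equal summands).
Enumerate pairs (a, a') with a < a' (symmetric, so each unordered pair gives one sum; this covers all a ≠ a'):
  -5 + -4 = -9
  -5 + -2 = -7
  -5 + 5 = 0
  -4 + -2 = -6
  -4 + 5 = 1
  -2 + 5 = 3
Collected distinct sums: {-9, -7, -6, 0, 1, 3}
|A +̂ A| = 6
(Reference bound: |A +̂ A| ≥ 2|A| - 3 for |A| ≥ 2, with |A| = 4 giving ≥ 5.)

|A +̂ A| = 6


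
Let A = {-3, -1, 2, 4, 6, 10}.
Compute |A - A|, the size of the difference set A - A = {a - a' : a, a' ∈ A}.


A - A = {a - a' : a, a' ∈ A}; |A| = 6.
Bounds: 2|A|-1 ≤ |A - A| ≤ |A|² - |A| + 1, i.e. 11 ≤ |A - A| ≤ 31.
Note: 0 ∈ A - A always (from a - a). The set is symmetric: if d ∈ A - A then -d ∈ A - A.
Enumerate nonzero differences d = a - a' with a > a' (then include -d):
Positive differences: {2, 3, 4, 5, 6, 7, 8, 9, 11, 13}
Full difference set: {0} ∪ (positive diffs) ∪ (negative diffs).
|A - A| = 1 + 2·10 = 21 (matches direct enumeration: 21).

|A - A| = 21


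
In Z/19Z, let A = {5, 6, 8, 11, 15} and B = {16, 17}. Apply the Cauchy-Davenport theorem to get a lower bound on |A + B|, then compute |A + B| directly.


Cauchy-Davenport: |A + B| ≥ min(p, |A| + |B| - 1) for A, B nonempty in Z/pZ.
|A| = 5, |B| = 2, p = 19.
CD lower bound = min(19, 5 + 2 - 1) = min(19, 6) = 6.
Compute A + B mod 19 directly:
a = 5: 5+16=2, 5+17=3
a = 6: 6+16=3, 6+17=4
a = 8: 8+16=5, 8+17=6
a = 11: 11+16=8, 11+17=9
a = 15: 15+16=12, 15+17=13
A + B = {2, 3, 4, 5, 6, 8, 9, 12, 13}, so |A + B| = 9.
Verify: 9 ≥ 6? Yes ✓.

CD lower bound = 6, actual |A + B| = 9.


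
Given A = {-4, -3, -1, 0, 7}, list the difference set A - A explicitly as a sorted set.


A - A = {a - a' : a, a' ∈ A}.
Compute a - a' for each ordered pair (a, a'):
a = -4: -4--4=0, -4--3=-1, -4--1=-3, -4-0=-4, -4-7=-11
a = -3: -3--4=1, -3--3=0, -3--1=-2, -3-0=-3, -3-7=-10
a = -1: -1--4=3, -1--3=2, -1--1=0, -1-0=-1, -1-7=-8
a = 0: 0--4=4, 0--3=3, 0--1=1, 0-0=0, 0-7=-7
a = 7: 7--4=11, 7--3=10, 7--1=8, 7-0=7, 7-7=0
Collecting distinct values (and noting 0 appears from a-a):
A - A = {-11, -10, -8, -7, -4, -3, -2, -1, 0, 1, 2, 3, 4, 7, 8, 10, 11}
|A - A| = 17

A - A = {-11, -10, -8, -7, -4, -3, -2, -1, 0, 1, 2, 3, 4, 7, 8, 10, 11}


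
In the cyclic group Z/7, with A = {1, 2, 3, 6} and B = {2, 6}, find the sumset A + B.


Work in Z/7Z: reduce every sum a + b modulo 7.
Enumerate all 8 pairs:
a = 1: 1+2=3, 1+6=0
a = 2: 2+2=4, 2+6=1
a = 3: 3+2=5, 3+6=2
a = 6: 6+2=1, 6+6=5
Distinct residues collected: {0, 1, 2, 3, 4, 5}
|A + B| = 6 (out of 7 total residues).

A + B = {0, 1, 2, 3, 4, 5}


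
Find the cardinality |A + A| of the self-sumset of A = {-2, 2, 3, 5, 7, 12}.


A + A = {a + a' : a, a' ∈ A}; |A| = 6.
General bounds: 2|A| - 1 ≤ |A + A| ≤ |A|(|A|+1)/2, i.e. 11 ≤ |A + A| ≤ 21.
Lower bound 2|A|-1 is attained iff A is an arithmetic progression.
Enumerate sums a + a' for a ≤ a' (symmetric, so this suffices):
a = -2: -2+-2=-4, -2+2=0, -2+3=1, -2+5=3, -2+7=5, -2+12=10
a = 2: 2+2=4, 2+3=5, 2+5=7, 2+7=9, 2+12=14
a = 3: 3+3=6, 3+5=8, 3+7=10, 3+12=15
a = 5: 5+5=10, 5+7=12, 5+12=17
a = 7: 7+7=14, 7+12=19
a = 12: 12+12=24
Distinct sums: {-4, 0, 1, 3, 4, 5, 6, 7, 8, 9, 10, 12, 14, 15, 17, 19, 24}
|A + A| = 17

|A + A| = 17


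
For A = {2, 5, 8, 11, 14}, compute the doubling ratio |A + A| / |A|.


|A| = 5.
Compute A + A by enumerating all 25 pairs.
A + A = {4, 7, 10, 13, 16, 19, 22, 25, 28}, so |A + A| = 9.
K = |A + A| / |A| = 9/5 (already in lowest terms) ≈ 1.8000.
Reference: AP of size 5 gives K = 9/5 ≈ 1.8000; a fully generic set of size 5 gives K ≈ 3.0000.

|A| = 5, |A + A| = 9, K = 9/5.


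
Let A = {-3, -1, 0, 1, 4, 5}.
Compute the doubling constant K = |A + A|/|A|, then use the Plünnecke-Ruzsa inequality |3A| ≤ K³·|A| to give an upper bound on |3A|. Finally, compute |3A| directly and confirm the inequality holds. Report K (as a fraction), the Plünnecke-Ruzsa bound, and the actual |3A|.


|A| = 6.
Step 1: Compute A + A by enumerating all 36 pairs.
A + A = {-6, -4, -3, -2, -1, 0, 1, 2, 3, 4, 5, 6, 8, 9, 10}, so |A + A| = 15.
Step 2: Doubling constant K = |A + A|/|A| = 15/6 = 15/6 ≈ 2.5000.
Step 3: Plünnecke-Ruzsa gives |3A| ≤ K³·|A| = (2.5000)³ · 6 ≈ 93.7500.
Step 4: Compute 3A = A + A + A directly by enumerating all triples (a,b,c) ∈ A³; |3A| = 24.
Step 5: Check 24 ≤ 93.7500? Yes ✓.

K = 15/6, Plünnecke-Ruzsa bound K³|A| ≈ 93.7500, |3A| = 24, inequality holds.


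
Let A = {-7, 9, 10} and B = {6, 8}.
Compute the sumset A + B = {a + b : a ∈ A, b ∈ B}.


A + B = {a + b : a ∈ A, b ∈ B}.
Enumerate all |A|·|B| = 3·2 = 6 pairs (a, b) and collect distinct sums.
a = -7: -7+6=-1, -7+8=1
a = 9: 9+6=15, 9+8=17
a = 10: 10+6=16, 10+8=18
Collecting distinct sums: A + B = {-1, 1, 15, 16, 17, 18}
|A + B| = 6

A + B = {-1, 1, 15, 16, 17, 18}


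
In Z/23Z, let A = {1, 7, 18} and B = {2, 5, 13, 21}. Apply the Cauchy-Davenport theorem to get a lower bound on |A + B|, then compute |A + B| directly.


Cauchy-Davenport: |A + B| ≥ min(p, |A| + |B| - 1) for A, B nonempty in Z/pZ.
|A| = 3, |B| = 4, p = 23.
CD lower bound = min(23, 3 + 4 - 1) = min(23, 6) = 6.
Compute A + B mod 23 directly:
a = 1: 1+2=3, 1+5=6, 1+13=14, 1+21=22
a = 7: 7+2=9, 7+5=12, 7+13=20, 7+21=5
a = 18: 18+2=20, 18+5=0, 18+13=8, 18+21=16
A + B = {0, 3, 5, 6, 8, 9, 12, 14, 16, 20, 22}, so |A + B| = 11.
Verify: 11 ≥ 6? Yes ✓.

CD lower bound = 6, actual |A + B| = 11.


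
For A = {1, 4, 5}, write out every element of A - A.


A - A = {a - a' : a, a' ∈ A}.
Compute a - a' for each ordered pair (a, a'):
a = 1: 1-1=0, 1-4=-3, 1-5=-4
a = 4: 4-1=3, 4-4=0, 4-5=-1
a = 5: 5-1=4, 5-4=1, 5-5=0
Collecting distinct values (and noting 0 appears from a-a):
A - A = {-4, -3, -1, 0, 1, 3, 4}
|A - A| = 7

A - A = {-4, -3, -1, 0, 1, 3, 4}


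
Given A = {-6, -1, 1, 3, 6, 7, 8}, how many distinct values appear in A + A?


A + A = {a + a' : a, a' ∈ A}; |A| = 7.
General bounds: 2|A| - 1 ≤ |A + A| ≤ |A|(|A|+1)/2, i.e. 13 ≤ |A + A| ≤ 28.
Lower bound 2|A|-1 is attained iff A is an arithmetic progression.
Enumerate sums a + a' for a ≤ a' (symmetric, so this suffices):
a = -6: -6+-6=-12, -6+-1=-7, -6+1=-5, -6+3=-3, -6+6=0, -6+7=1, -6+8=2
a = -1: -1+-1=-2, -1+1=0, -1+3=2, -1+6=5, -1+7=6, -1+8=7
a = 1: 1+1=2, 1+3=4, 1+6=7, 1+7=8, 1+8=9
a = 3: 3+3=6, 3+6=9, 3+7=10, 3+8=11
a = 6: 6+6=12, 6+7=13, 6+8=14
a = 7: 7+7=14, 7+8=15
a = 8: 8+8=16
Distinct sums: {-12, -7, -5, -3, -2, 0, 1, 2, 4, 5, 6, 7, 8, 9, 10, 11, 12, 13, 14, 15, 16}
|A + A| = 21

|A + A| = 21


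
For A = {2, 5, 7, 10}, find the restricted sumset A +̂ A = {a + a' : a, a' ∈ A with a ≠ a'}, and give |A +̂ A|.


Restricted sumset: A +̂ A = {a + a' : a ∈ A, a' ∈ A, a ≠ a'}.
Equivalently, take A + A and drop any sum 2a that is achievable ONLY as a + a for a ∈ A (i.e. sums representable only with equal summands).
Enumerate pairs (a, a') with a < a' (symmetric, so each unordered pair gives one sum; this covers all a ≠ a'):
  2 + 5 = 7
  2 + 7 = 9
  2 + 10 = 12
  5 + 7 = 12
  5 + 10 = 15
  7 + 10 = 17
Collected distinct sums: {7, 9, 12, 15, 17}
|A +̂ A| = 5
(Reference bound: |A +̂ A| ≥ 2|A| - 3 for |A| ≥ 2, with |A| = 4 giving ≥ 5.)

|A +̂ A| = 5


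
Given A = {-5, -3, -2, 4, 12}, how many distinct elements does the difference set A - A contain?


A - A = {a - a' : a, a' ∈ A}; |A| = 5.
Bounds: 2|A|-1 ≤ |A - A| ≤ |A|² - |A| + 1, i.e. 9 ≤ |A - A| ≤ 21.
Note: 0 ∈ A - A always (from a - a). The set is symmetric: if d ∈ A - A then -d ∈ A - A.
Enumerate nonzero differences d = a - a' with a > a' (then include -d):
Positive differences: {1, 2, 3, 6, 7, 8, 9, 14, 15, 17}
Full difference set: {0} ∪ (positive diffs) ∪ (negative diffs).
|A - A| = 1 + 2·10 = 21 (matches direct enumeration: 21).

|A - A| = 21


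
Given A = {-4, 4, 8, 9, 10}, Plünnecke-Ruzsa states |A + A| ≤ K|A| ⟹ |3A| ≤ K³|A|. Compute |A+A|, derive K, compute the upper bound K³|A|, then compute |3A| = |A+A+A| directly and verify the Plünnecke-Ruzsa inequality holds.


|A| = 5.
Step 1: Compute A + A by enumerating all 25 pairs.
A + A = {-8, 0, 4, 5, 6, 8, 12, 13, 14, 16, 17, 18, 19, 20}, so |A + A| = 14.
Step 2: Doubling constant K = |A + A|/|A| = 14/5 = 14/5 ≈ 2.8000.
Step 3: Plünnecke-Ruzsa gives |3A| ≤ K³·|A| = (2.8000)³ · 5 ≈ 109.7600.
Step 4: Compute 3A = A + A + A directly by enumerating all triples (a,b,c) ∈ A³; |3A| = 27.
Step 5: Check 27 ≤ 109.7600? Yes ✓.

K = 14/5, Plünnecke-Ruzsa bound K³|A| ≈ 109.7600, |3A| = 27, inequality holds.
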